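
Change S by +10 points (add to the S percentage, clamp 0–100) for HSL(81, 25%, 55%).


Original S = 25%
Adjustment = +10 percentage points
New S = 25 + (10) = 35
Clamp to [0, 100] → 35
= HSL(81°, 35%, 55%)


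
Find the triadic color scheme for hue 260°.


Triadic: equally spaced at 120° intervals
H1 = 260°
H2 = (260 + 120) mod 360 = 20°
H3 = (260 + 240) mod 360 = 140°
Triadic = 260°, 20°, 140°


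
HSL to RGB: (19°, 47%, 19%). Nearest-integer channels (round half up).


H=19°, S=0.47, L=0.19
C = (1-|2L-1|)×S = (1-|-0.62|)×0.47 = 0.1786
H' = H/60 = 19/60 ≈ 0.3167; X = C×(1-|H' mod 2 - 1|) ≈ 0.0566
m = L - C/2 = 0.19 - 0.0893 = 0.1007
Sector ⌊H'⌋ = 0 → (R',G',B') = (0.1786, ≈0.0566, 0.0)
RGB = ((R'+m)×255, (G'+m)×255, (B'+m)×255) = (71.2215, 40.10045, 25.6785)
Round half up → RGB(71, 40, 26)


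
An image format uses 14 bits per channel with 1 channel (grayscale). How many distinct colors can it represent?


Total bits = 14 bits/channel × 1 channels = 14 bits
Distinct colors = 2^14
= 16,384 colors


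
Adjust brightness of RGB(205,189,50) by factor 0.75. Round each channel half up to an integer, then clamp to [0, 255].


Multiply each channel by 0.75, round half up, clamp to [0, 255]
R: 205×0.75 = 153.75 → round → 154
G: 189×0.75 = 141.75 → round → 142
B: 50×0.75 = 37.5 → round → 38
= RGB(154, 142, 38)


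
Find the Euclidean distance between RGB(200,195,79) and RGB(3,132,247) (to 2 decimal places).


d = √[(R₁-R₂)² + (G₁-G₂)² + (B₁-B₂)²]
d = √[(200-3)² + (195-132)² + (79-247)²]
d = √[38809 + 3969 + 28224]
d = √71002
d ≈ 266.46


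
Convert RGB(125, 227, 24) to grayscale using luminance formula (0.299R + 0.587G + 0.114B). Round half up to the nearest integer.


Gray = 0.299×R + 0.587×G + 0.114×B
Gray = 0.299×125 + 0.587×227 + 0.114×24
Gray = 37.375 + 133.249 + 2.736
Gray = 173.360 → round half up → 173
Gray = 173


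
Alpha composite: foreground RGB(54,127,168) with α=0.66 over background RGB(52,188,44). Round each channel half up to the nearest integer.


C = α×F + (1-α)×B, with 1-α = 0.34
R: 0.66×54 + 0.34×52 = 35.64 + 17.68 = 53.32 → 53
G: 0.66×127 + 0.34×188 = 83.82 + 63.92 = 147.74 → 148
B: 0.66×168 + 0.34×44 = 110.88 + 14.96 = 125.84 → 126
= RGB(53, 148, 126)


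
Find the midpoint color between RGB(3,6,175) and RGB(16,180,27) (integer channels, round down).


Midpoint: each channel = ⌊(C₁+C₂)/2⌋
R: ⌊(3+16)/2⌋ = 9
G: ⌊(6+180)/2⌋ = 93
B: ⌊(175+27)/2⌋ = 101
= RGB(9, 93, 101)


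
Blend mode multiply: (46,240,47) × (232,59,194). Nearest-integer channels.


Multiply: C = A×B/255, rounded to nearest integer
R: 46×232/255 = 10672/255 ≈ 41.851 → 42
G: 240×59/255 = 14160/255 ≈ 55.529 → 56
B: 47×194/255 = 9118/255 ≈ 35.757 → 36
= RGB(42, 56, 36)


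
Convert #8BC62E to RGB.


8B → 139 (R)
C6 → 198 (G)
2E → 46 (B)
= RGB(139, 198, 46)


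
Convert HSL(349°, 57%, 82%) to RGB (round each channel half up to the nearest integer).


H=349°, S=0.57, L=0.82
C = (1-|2L-1|)×S = (1-|0.64|)×0.57 = 0.2052
H' = H/60 = 349/60 ≈ 5.8167; X = C×(1-|H' mod 2 - 1|) = 0.03762
m = L - C/2 = 0.82 - 0.1026 = 0.7174
Sector ⌊H'⌋ = 5 → (R',G',B') = (0.2052, 0.0, 0.03762)
RGB = ((R'+m)×255, (G'+m)×255, (B'+m)×255) = (235.263, 182.937, 192.5301)
Round half up → RGB(235, 183, 193)


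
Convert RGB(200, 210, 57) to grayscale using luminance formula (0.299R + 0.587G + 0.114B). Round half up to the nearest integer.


Gray = 0.299×R + 0.587×G + 0.114×B
Gray = 0.299×200 + 0.587×210 + 0.114×57
Gray = 59.800 + 123.270 + 6.498
Gray = 189.568 → round half up → 190
Gray = 190


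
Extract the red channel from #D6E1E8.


Color: #D6E1E8
R = D6 = 214
G = E1 = 225
B = E8 = 232
Red = 214


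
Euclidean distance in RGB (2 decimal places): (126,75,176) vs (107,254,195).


d = √[(R₁-R₂)² + (G₁-G₂)² + (B₁-B₂)²]
d = √[(126-107)² + (75-254)² + (176-195)²]
d = √[361 + 32041 + 361]
d = √32763
d ≈ 181.01


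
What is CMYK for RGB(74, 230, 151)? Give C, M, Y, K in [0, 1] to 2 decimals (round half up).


R'=74/255≈0.2902, G'=230/255≈0.9020, B'=151/255≈0.5922
K = 1 - max(R',G',B') = 1 - 230/255 = 25/255 = 0.09803… → 0.10
(1-R'-K)/(1-K) simplifies to (max-R)/max with max = 230:
C = (230-74)/230 = 156/230 = 0.67826… → 0.68
M = (230-230)/230 = 0/230 = 0 → 0.00
Y = (230-151)/230 = 79/230 = 0.34347… → 0.34
= CMYK(0.68, 0.00, 0.34, 0.10)


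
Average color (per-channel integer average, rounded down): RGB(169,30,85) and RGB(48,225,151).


Midpoint: each channel = ⌊(C₁+C₂)/2⌋
R: ⌊(169+48)/2⌋ = 108
G: ⌊(30+225)/2⌋ = 127
B: ⌊(85+151)/2⌋ = 118
= RGB(108, 127, 118)


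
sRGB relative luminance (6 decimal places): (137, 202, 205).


Linearize each channel (sRGB transfer function): c = v/255; c_lin = c/12.92 if c ≤ 0.04045, else ((c+0.055)/1.055)^2.4
  R: 137/255 ≈ 0.537255 > 0.04045 → ((0.537255+0.055)/1.055)^2.4 ≈ 0.250158
  G: 202/255 ≈ 0.792157 > 0.04045 → ((0.792157+0.055)/1.055)^2.4 ≈ 0.590619
  B: 205/255 ≈ 0.803922 > 0.04045 → ((0.803922+0.055)/1.055)^2.4 ≈ 0.610496
R_lin = 0.250158, G_lin = 0.590619, B_lin = 0.610496
L = 0.2126×R + 0.7152×G + 0.0722×B
L = 0.2126×0.250158 + 0.7152×0.590619 + 0.0722×0.610496
L ≈ 0.519672


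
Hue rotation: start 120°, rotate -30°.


New hue = (H + rotation) mod 360
New hue = (120 -30) mod 360
= 90 mod 360
= 90°


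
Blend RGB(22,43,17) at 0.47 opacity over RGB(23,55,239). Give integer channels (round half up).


C = α×F + (1-α)×B, with 1-α = 0.53
R: 0.47×22 + 0.53×23 = 10.34 + 12.19 = 22.53 → 23
G: 0.47×43 + 0.53×55 = 20.21 + 29.15 = 49.36 → 49
B: 0.47×17 + 0.53×239 = 7.99 + 126.67 = 134.66 → 135
= RGB(23, 49, 135)


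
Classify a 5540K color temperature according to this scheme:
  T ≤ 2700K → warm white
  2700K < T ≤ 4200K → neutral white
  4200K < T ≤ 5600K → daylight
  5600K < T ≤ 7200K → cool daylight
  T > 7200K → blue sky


Temperature: 5540K
4200K < 5540K ≤ 5600K → daylight
Classification: daylight


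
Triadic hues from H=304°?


Triadic: equally spaced at 120° intervals
H1 = 304°
H2 = (304 + 120) mod 360 = 64°
H3 = (304 + 240) mod 360 = 184°
Triadic = 304°, 64°, 184°


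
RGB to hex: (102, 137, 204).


R = 102 → 66 (hex)
G = 137 → 89 (hex)
B = 204 → CC (hex)
Hex = #6689CC


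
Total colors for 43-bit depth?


Colors = 2^bits = 2^43
= 8,796,093,022,208 colors


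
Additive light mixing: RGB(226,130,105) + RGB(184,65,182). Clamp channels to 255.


Additive: each channel = min(255, C₁+C₂)
R: 226+184 = 410 → 255
G: 130+65 = 195 → 195
B: 105+182 = 287 → 255
= RGB(255, 195, 255)


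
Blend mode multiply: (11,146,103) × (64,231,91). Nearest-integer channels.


Multiply: C = A×B/255, rounded to nearest integer
R: 11×64/255 = 704/255 ≈ 2.761 → 3
G: 146×231/255 = 33726/255 ≈ 132.259 → 132
B: 103×91/255 = 9373/255 ≈ 36.757 → 37
= RGB(3, 132, 37)


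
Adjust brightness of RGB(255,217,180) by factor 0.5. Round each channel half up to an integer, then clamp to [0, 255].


Multiply each channel by 0.5, round half up, clamp to [0, 255]
R: 255×0.5 = 127.5 → round → 128
G: 217×0.5 = 108.5 → round → 109
B: 180×0.5 = 90
= RGB(128, 109, 90)


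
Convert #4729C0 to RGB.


47 → 71 (R)
29 → 41 (G)
C0 → 192 (B)
= RGB(71, 41, 192)


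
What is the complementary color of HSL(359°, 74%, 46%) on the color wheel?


Complement = opposite side of color wheel = hue + 180°
H' = (359 + 180) mod 360 = 179°
S and L unchanged.
= HSL(179°, 74%, 46%)


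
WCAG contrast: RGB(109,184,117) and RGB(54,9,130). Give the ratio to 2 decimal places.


Linearize each sRGB channel c=v/255: c/12.92 if c ≤ 0.04045 else ((c+0.055)/1.055)^2.4
L = 0.2126×R_lin + 0.7152×G_lin + 0.0722×B_lin
Color 1 (109,184,117):
  R=109: 109/255≈0.4275 > 0.04045 → ((0.4275+0.055)/1.055)^2.4 ≈ 0.15293
  G=184: 184/255≈0.7216 > 0.04045 → ((0.7216+0.055)/1.055)^2.4 ≈ 0.47932
  B=117: 117/255≈0.4588 > 0.04045 → ((0.4588+0.055)/1.055)^2.4 ≈ 0.17789
  L1 = 0.2126×0.15293 + 0.7152×0.47932 + 0.0722×0.17789 ≈ 0.38817
Color 2 (54,9,130):
  R=54: 54/255≈0.2118 > 0.04045 → ((0.2118+0.055)/1.055)^2.4 ≈ 0.03689
  G=9: 9/255≈0.0353 ≤ 0.04045 → 0.0353/12.92 ≈ 0.00273
  B=130: 130/255≈0.5098 > 0.04045 → ((0.5098+0.055)/1.055)^2.4 ≈ 0.22323
  L2 = 0.2126×0.03689 + 0.7152×0.00273 + 0.0722×0.22323 ≈ 0.02591
Lighter = 0.38817, Darker = 0.02591
Ratio = (L_lighter + 0.05) / (L_darker + 0.05)
Ratio = (0.38817 + 0.05) / (0.02591 + 0.05) = 0.43817 / 0.07591 ≈ 5.7719
Ratio ≈ 5.77:1


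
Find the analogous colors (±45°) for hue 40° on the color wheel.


Base hue: 40°
Left analog: (40 - 45) mod 360 = 355°
Right analog: (40 + 45) mod 360 = 85°
Analogous hues = 355° and 85°


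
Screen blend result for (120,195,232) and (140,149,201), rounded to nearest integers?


Screen: C = 255 - (255-A)×(255-B)/255, rounded to nearest integer
R: 255 - (255-120)×(255-140)/255 = 255 - 15525/255 ≈ 255 - 60.882 = 194.118 → 194
G: 255 - (255-195)×(255-149)/255 = 255 - 6360/255 ≈ 255 - 24.941 = 230.059 → 230
B: 255 - (255-232)×(255-201)/255 = 255 - 1242/255 ≈ 255 - 4.871 = 250.129 → 250
= RGB(194, 230, 250)


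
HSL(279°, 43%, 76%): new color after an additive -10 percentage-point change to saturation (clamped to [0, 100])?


Original S = 43%
Adjustment = -10 percentage points
New S = 43 + (-10) = 33
Clamp to [0, 100] → 33
= HSL(279°, 33%, 76%)


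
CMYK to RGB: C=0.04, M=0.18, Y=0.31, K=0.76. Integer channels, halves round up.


R = 255 × (1-C) × (1-K) = 255 × 0.96 × 0.24 = 58.752 → 59
G = 255 × (1-M) × (1-K) = 255 × 0.82 × 0.24 = 50.184 → 50
B = 255 × (1-Y) × (1-K) = 255 × 0.69 × 0.24 = 42.228 → 42
= RGB(59, 50, 42)


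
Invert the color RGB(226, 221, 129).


Invert: (255-R, 255-G, 255-B)
R: 255-226 = 29
G: 255-221 = 34
B: 255-129 = 126
= RGB(29, 34, 126)


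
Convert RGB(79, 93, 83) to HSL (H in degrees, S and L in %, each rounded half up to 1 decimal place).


Normalize: R'=79/255≈0.3098, G'=93/255≈0.3647, B'=83/255≈0.3255
Max=93/255, Min=79/255, Δ=Max-Min=14/255
L = (Max+Min)/2 = (93+79)/510 = 172/510 = 0.33725… → L = 33.7%
L ≤ 0.5 → S = Δ/(Max+Min) = 14/(93+79) = 14/172 = 0.08139… → S = 8.1%
(the 1/255 factors cancel in S and H, so raw channel differences can be used)
Max is G' → H = 60 × ((B-R)/Δ + 2) = 60 × ((83-79)/14 + 2)
  4/14 + 2 = 0.2857… + 2 = 2.2857…
  H = 60 × 2.2857… = 137.142…° → H = 137.1°
= HSL(137.1°, 8.1%, 33.7%)


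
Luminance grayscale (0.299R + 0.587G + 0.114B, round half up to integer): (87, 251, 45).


Gray = 0.299×R + 0.587×G + 0.114×B
Gray = 0.299×87 + 0.587×251 + 0.114×45
Gray = 26.013 + 147.337 + 5.130
Gray = 178.480 → round half up → 178
Gray = 178


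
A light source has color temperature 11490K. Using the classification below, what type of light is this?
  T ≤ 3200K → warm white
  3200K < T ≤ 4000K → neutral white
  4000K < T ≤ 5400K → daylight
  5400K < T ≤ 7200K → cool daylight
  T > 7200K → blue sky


Temperature: 11490K
11490K > 7200K → blue sky
Classification: blue sky


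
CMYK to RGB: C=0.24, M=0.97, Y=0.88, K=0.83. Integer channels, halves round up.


R = 255 × (1-C) × (1-K) = 255 × 0.76 × 0.17 = 32.946 → 33
G = 255 × (1-M) × (1-K) = 255 × 0.03 × 0.17 = 1.3005 → 1
B = 255 × (1-Y) × (1-K) = 255 × 0.12 × 0.17 = 5.202 → 5
= RGB(33, 1, 5)


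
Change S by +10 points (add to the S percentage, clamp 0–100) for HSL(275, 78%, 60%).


Original S = 78%
Adjustment = +10 percentage points
New S = 78 + (10) = 88
Clamp to [0, 100] → 88
= HSL(275°, 88%, 60%)


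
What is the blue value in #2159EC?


Color: #2159EC
R = 21 = 33
G = 59 = 89
B = EC = 236
Blue = 236


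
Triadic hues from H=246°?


Triadic: equally spaced at 120° intervals
H1 = 246°
H2 = (246 + 120) mod 360 = 6°
H3 = (246 + 240) mod 360 = 126°
Triadic = 246°, 6°, 126°


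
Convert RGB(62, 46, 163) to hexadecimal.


R = 62 → 3E (hex)
G = 46 → 2E (hex)
B = 163 → A3 (hex)
Hex = #3E2EA3


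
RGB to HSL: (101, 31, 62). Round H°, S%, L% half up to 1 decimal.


Normalize: R'=101/255≈0.3961, G'=31/255≈0.1216, B'=62/255≈0.2431
Max=101/255, Min=31/255, Δ=Max-Min=70/255
L = (Max+Min)/2 = (101+31)/510 = 132/510 = 0.25882… → L = 25.9%
L ≤ 0.5 → S = Δ/(Max+Min) = 70/(101+31) = 70/132 = 0.53030… → S = 53.0%
(the 1/255 factors cancel in S and H, so raw channel differences can be used)
Max is R' → H = 60 × (((G-B)/Δ) mod 6) = 60 × (((31-62)/70) mod 6)
  (-31)/70 = -0.4428…; negative, so add 6 → 5.5571…
  H = 60 × 5.5571… = 333.428…° → H = 333.4°
= HSL(333.4°, 53.0%, 25.9%)


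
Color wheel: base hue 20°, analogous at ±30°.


Base hue: 20°
Left analog: (20 - 30) mod 360 = 350°
Right analog: (20 + 30) mod 360 = 50°
Analogous hues = 350° and 50°


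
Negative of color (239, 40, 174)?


Invert: (255-R, 255-G, 255-B)
R: 255-239 = 16
G: 255-40 = 215
B: 255-174 = 81
= RGB(16, 215, 81)


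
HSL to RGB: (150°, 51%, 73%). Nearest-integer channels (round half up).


H=150°, S=0.51, L=0.73
C = (1-|2L-1|)×S = (1-|0.46|)×0.51 = 0.2754
H' = H/60 = 150/60 ≈ 2.5000; X = C×(1-|H' mod 2 - 1|) = 0.1377
m = L - C/2 = 0.73 - 0.1377 = 0.5923
Sector ⌊H'⌋ = 2 → (R',G',B') = (0.0, 0.2754, 0.1377)
RGB = ((R'+m)×255, (G'+m)×255, (B'+m)×255) = (151.0365, 221.2635, 186.15)
Round half up → RGB(151, 221, 186)


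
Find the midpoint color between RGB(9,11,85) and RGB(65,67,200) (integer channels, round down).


Midpoint: each channel = ⌊(C₁+C₂)/2⌋
R: ⌊(9+65)/2⌋ = 37
G: ⌊(11+67)/2⌋ = 39
B: ⌊(85+200)/2⌋ = 142
= RGB(37, 39, 142)


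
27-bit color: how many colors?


Colors = 2^bits = 2^27
= 134,217,728 colors


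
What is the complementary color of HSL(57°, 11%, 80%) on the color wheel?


Complement = opposite side of color wheel = hue + 180°
H' = (57 + 180) mod 360 = 237°
S and L unchanged.
= HSL(237°, 11%, 80%)


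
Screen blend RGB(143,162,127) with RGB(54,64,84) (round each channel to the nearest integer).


Screen: C = 255 - (255-A)×(255-B)/255, rounded to nearest integer
R: 255 - (255-143)×(255-54)/255 = 255 - 22512/255 ≈ 255 - 88.282 = 166.718 → 167
G: 255 - (255-162)×(255-64)/255 = 255 - 17763/255 ≈ 255 - 69.659 = 185.341 → 185
B: 255 - (255-127)×(255-84)/255 = 255 - 21888/255 ≈ 255 - 85.835 = 169.165 → 169
= RGB(167, 185, 169)


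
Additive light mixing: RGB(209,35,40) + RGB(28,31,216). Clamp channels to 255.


Additive: each channel = min(255, C₁+C₂)
R: 209+28 = 237 → 237
G: 35+31 = 66 → 66
B: 40+216 = 256 → 255
= RGB(237, 66, 255)


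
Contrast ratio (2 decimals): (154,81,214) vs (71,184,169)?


Linearize each sRGB channel c=v/255: c/12.92 if c ≤ 0.04045 else ((c+0.055)/1.055)^2.4
L = 0.2126×R_lin + 0.7152×G_lin + 0.0722×B_lin
Color 1 (154,81,214):
  R=154: 154/255≈0.6039 > 0.04045 → ((0.6039+0.055)/1.055)^2.4 ≈ 0.32314
  G=81: 81/255≈0.3176 > 0.04045 → ((0.3176+0.055)/1.055)^2.4 ≈ 0.08228
  B=214: 214/255≈0.8392 > 0.04045 → ((0.8392+0.055)/1.055)^2.4 ≈ 0.67244
  L1 = 0.2126×0.32314 + 0.7152×0.08228 + 0.0722×0.67244 ≈ 0.17610
Color 2 (71,184,169):
  R=71: 71/255≈0.2784 > 0.04045 → ((0.2784+0.055)/1.055)^2.4 ≈ 0.06301
  G=184: 184/255≈0.7216 > 0.04045 → ((0.7216+0.055)/1.055)^2.4 ≈ 0.47932
  B=169: 169/255≈0.6627 > 0.04045 → ((0.6627+0.055)/1.055)^2.4 ≈ 0.39676
  L2 = 0.2126×0.06301 + 0.7152×0.47932 + 0.0722×0.39676 ≈ 0.38485
Lighter = 0.38485, Darker = 0.17610
Ratio = (L_lighter + 0.05) / (L_darker + 0.05)
Ratio = (0.38485 + 0.05) / (0.17610 + 0.05) = 0.43485 / 0.22610 ≈ 1.9233
Ratio ≈ 1.92:1


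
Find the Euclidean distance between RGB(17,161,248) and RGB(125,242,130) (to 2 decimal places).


d = √[(R₁-R₂)² + (G₁-G₂)² + (B₁-B₂)²]
d = √[(17-125)² + (161-242)² + (248-130)²]
d = √[11664 + 6561 + 13924]
d = √32149
d ≈ 179.30


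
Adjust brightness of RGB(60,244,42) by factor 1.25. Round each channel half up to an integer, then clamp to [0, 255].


Multiply each channel by 1.25, round half up, clamp to [0, 255]
R: 60×1.25 = 75
G: 244×1.25 = 305 → clamp → 255
B: 42×1.25 = 52.5 → round → 53
= RGB(75, 255, 53)


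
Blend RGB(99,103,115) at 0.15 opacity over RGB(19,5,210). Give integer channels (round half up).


C = α×F + (1-α)×B, with 1-α = 0.85
R: 0.15×99 + 0.85×19 = 14.85 + 16.15 = 31.00 → 31
G: 0.15×103 + 0.85×5 = 15.45 + 4.25 = 19.70 → 20
B: 0.15×115 + 0.85×210 = 17.25 + 178.50 = 195.75 → 196
= RGB(31, 20, 196)


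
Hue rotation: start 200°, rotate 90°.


New hue = (H + rotation) mod 360
New hue = (200 + 90) mod 360
= 290 mod 360
= 290°


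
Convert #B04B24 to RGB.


B0 → 176 (R)
4B → 75 (G)
24 → 36 (B)
= RGB(176, 75, 36)


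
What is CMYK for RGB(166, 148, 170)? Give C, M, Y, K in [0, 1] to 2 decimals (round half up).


R'=166/255≈0.6510, G'=148/255≈0.5804, B'=170/255≈0.6667
K = 1 - max(R',G',B') = 1 - 170/255 = 85/255 = 0.33333… → 0.33
(1-R'-K)/(1-K) simplifies to (max-R)/max with max = 170:
C = (170-166)/170 = 4/170 = 0.02352… → 0.02
M = (170-148)/170 = 22/170 = 0.12941… → 0.13
Y = (170-170)/170 = 0/170 = 0 → 0.00
= CMYK(0.02, 0.13, 0.00, 0.33)


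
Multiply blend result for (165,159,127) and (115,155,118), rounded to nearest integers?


Multiply: C = A×B/255, rounded to nearest integer
R: 165×115/255 = 18975/255 ≈ 74.412 → 74
G: 159×155/255 = 24645/255 ≈ 96.647 → 97
B: 127×118/255 = 14986/255 ≈ 58.769 → 59
= RGB(74, 97, 59)


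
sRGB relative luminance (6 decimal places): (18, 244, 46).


Linearize each channel (sRGB transfer function): c = v/255; c_lin = c/12.92 if c ≤ 0.04045, else ((c+0.055)/1.055)^2.4
  R: 18/255 ≈ 0.070588 > 0.04045 → ((0.070588+0.055)/1.055)^2.4 ≈ 0.006049
  G: 244/255 ≈ 0.956863 > 0.04045 → ((0.956863+0.055)/1.055)^2.4 ≈ 0.904661
  B: 46/255 ≈ 0.180392 > 0.04045 → ((0.180392+0.055)/1.055)^2.4 ≈ 0.027321
R_lin = 0.006049, G_lin = 0.904661, B_lin = 0.027321
L = 0.2126×R + 0.7152×G + 0.0722×B
L = 0.2126×0.006049 + 0.7152×0.904661 + 0.0722×0.027321
L ≈ 0.650272


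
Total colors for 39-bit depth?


Colors = 2^bits = 2^39
= 549,755,813,888 colors


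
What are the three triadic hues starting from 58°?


Triadic: equally spaced at 120° intervals
H1 = 58°
H2 = (58 + 120) mod 360 = 178°
H3 = (58 + 240) mod 360 = 298°
Triadic = 58°, 178°, 298°


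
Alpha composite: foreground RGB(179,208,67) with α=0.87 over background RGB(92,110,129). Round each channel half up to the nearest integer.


C = α×F + (1-α)×B, with 1-α = 0.13
R: 0.87×179 + 0.13×92 = 155.73 + 11.96 = 167.69 → 168
G: 0.87×208 + 0.13×110 = 180.96 + 14.30 = 195.26 → 195
B: 0.87×67 + 0.13×129 = 58.29 + 16.77 = 75.06 → 75
= RGB(168, 195, 75)


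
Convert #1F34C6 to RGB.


1F → 31 (R)
34 → 52 (G)
C6 → 198 (B)
= RGB(31, 52, 198)


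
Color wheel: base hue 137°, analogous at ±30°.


Base hue: 137°
Left analog: (137 - 30) mod 360 = 107°
Right analog: (137 + 30) mod 360 = 167°
Analogous hues = 107° and 167°


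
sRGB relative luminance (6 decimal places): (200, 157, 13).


Linearize each channel (sRGB transfer function): c = v/255; c_lin = c/12.92 if c ≤ 0.04045, else ((c+0.055)/1.055)^2.4
  R: 200/255 ≈ 0.784314 > 0.04045 → ((0.784314+0.055)/1.055)^2.4 ≈ 0.577580
  G: 157/255 ≈ 0.615686 > 0.04045 → ((0.615686+0.055)/1.055)^2.4 ≈ 0.337164
  B: 13/255 ≈ 0.050980 > 0.04045 → ((0.050980+0.055)/1.055)^2.4 ≈ 0.004025
R_lin = 0.577580, G_lin = 0.337164, B_lin = 0.004025
L = 0.2126×R + 0.7152×G + 0.0722×B
L = 0.2126×0.577580 + 0.7152×0.337164 + 0.0722×0.004025
L ≈ 0.364224


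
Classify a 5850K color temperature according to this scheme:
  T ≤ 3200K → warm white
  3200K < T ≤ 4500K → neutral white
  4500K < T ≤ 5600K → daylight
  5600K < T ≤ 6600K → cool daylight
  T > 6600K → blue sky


Temperature: 5850K
5600K < 5850K ≤ 6600K → cool daylight
Classification: cool daylight


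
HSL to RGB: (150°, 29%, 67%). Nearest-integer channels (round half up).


H=150°, S=0.29, L=0.67
C = (1-|2L-1|)×S = (1-|0.34|)×0.29 = 0.1914
H' = H/60 = 150/60 ≈ 2.5000; X = C×(1-|H' mod 2 - 1|) = 0.0957
m = L - C/2 = 0.67 - 0.0957 = 0.5743
Sector ⌊H'⌋ = 2 → (R',G',B') = (0.0, 0.1914, 0.0957)
RGB = ((R'+m)×255, (G'+m)×255, (B'+m)×255) = (146.4465, 195.2535, 170.85)
Round half up → RGB(146, 195, 171)


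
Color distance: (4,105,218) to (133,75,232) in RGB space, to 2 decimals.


d = √[(R₁-R₂)² + (G₁-G₂)² + (B₁-B₂)²]
d = √[(4-133)² + (105-75)² + (218-232)²]
d = √[16641 + 900 + 196]
d = √17737
d ≈ 133.18


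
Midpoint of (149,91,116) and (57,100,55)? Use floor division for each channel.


Midpoint: each channel = ⌊(C₁+C₂)/2⌋
R: ⌊(149+57)/2⌋ = 103
G: ⌊(91+100)/2⌋ = 95
B: ⌊(116+55)/2⌋ = 85
= RGB(103, 95, 85)


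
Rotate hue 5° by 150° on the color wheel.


New hue = (H + rotation) mod 360
New hue = (5 + 150) mod 360
= 155 mod 360
= 155°


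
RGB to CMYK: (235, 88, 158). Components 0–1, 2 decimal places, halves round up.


R'=235/255≈0.9216, G'=88/255≈0.3451, B'=158/255≈0.6196
K = 1 - max(R',G',B') = 1 - 235/255 = 20/255 = 0.07843… → 0.08
(1-R'-K)/(1-K) simplifies to (max-R)/max with max = 235:
C = (235-235)/235 = 0/235 = 0 → 0.00
M = (235-88)/235 = 147/235 = 0.62553… → 0.63
Y = (235-158)/235 = 77/235 = 0.32765… → 0.33
= CMYK(0.00, 0.63, 0.33, 0.08)


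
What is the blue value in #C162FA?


Color: #C162FA
R = C1 = 193
G = 62 = 98
B = FA = 250
Blue = 250


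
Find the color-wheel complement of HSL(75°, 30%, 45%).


Complement = opposite side of color wheel = hue + 180°
H' = (75 + 180) mod 360 = 255°
S and L unchanged.
= HSL(255°, 30%, 45%)


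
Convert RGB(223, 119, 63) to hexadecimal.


R = 223 → DF (hex)
G = 119 → 77 (hex)
B = 63 → 3F (hex)
Hex = #DF773F


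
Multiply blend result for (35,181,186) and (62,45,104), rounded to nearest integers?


Multiply: C = A×B/255, rounded to nearest integer
R: 35×62/255 = 2170/255 ≈ 8.510 → 9
G: 181×45/255 = 8145/255 ≈ 31.941 → 32
B: 186×104/255 = 19344/255 ≈ 75.859 → 76
= RGB(9, 32, 76)


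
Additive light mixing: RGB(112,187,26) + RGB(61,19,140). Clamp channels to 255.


Additive: each channel = min(255, C₁+C₂)
R: 112+61 = 173 → 173
G: 187+19 = 206 → 206
B: 26+140 = 166 → 166
= RGB(173, 206, 166)


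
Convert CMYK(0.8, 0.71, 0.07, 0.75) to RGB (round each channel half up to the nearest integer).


R = 255 × (1-C) × (1-K) = 255 × 0.20 × 0.25 = 12.75 → 13
G = 255 × (1-M) × (1-K) = 255 × 0.29 × 0.25 = 18.4875 → 18
B = 255 × (1-Y) × (1-K) = 255 × 0.93 × 0.25 = 59.2875 → 59
= RGB(13, 18, 59)


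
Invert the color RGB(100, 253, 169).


Invert: (255-R, 255-G, 255-B)
R: 255-100 = 155
G: 255-253 = 2
B: 255-169 = 86
= RGB(155, 2, 86)


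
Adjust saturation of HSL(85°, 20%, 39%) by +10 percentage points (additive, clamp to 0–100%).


Original S = 20%
Adjustment = +10 percentage points
New S = 20 + (10) = 30
Clamp to [0, 100] → 30
= HSL(85°, 30%, 39%)


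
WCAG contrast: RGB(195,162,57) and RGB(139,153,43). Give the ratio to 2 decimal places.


Linearize each sRGB channel c=v/255: c/12.92 if c ≤ 0.04045 else ((c+0.055)/1.055)^2.4
L = 0.2126×R_lin + 0.7152×G_lin + 0.0722×B_lin
Color 1 (195,162,57):
  R=195: 195/255≈0.7647 > 0.04045 → ((0.7647+0.055)/1.055)^2.4 ≈ 0.54572
  G=162: 162/255≈0.6353 > 0.04045 → ((0.6353+0.055)/1.055)^2.4 ≈ 0.36131
  B=57: 57/255≈0.2235 > 0.04045 → ((0.2235+0.055)/1.055)^2.4 ≈ 0.04092
  L1 = 0.2126×0.54572 + 0.7152×0.36131 + 0.0722×0.04092 ≈ 0.37738
Color 2 (139,153,43):
  R=139: 139/255≈0.5451 > 0.04045 → ((0.5451+0.055)/1.055)^2.4 ≈ 0.25818
  G=153: 153/255≈0.6000 > 0.04045 → ((0.6000+0.055)/1.055)^2.4 ≈ 0.31855
  B=43: 43/255≈0.1686 > 0.04045 → ((0.1686+0.055)/1.055)^2.4 ≈ 0.02416
  L2 = 0.2126×0.25818 + 0.7152×0.31855 + 0.0722×0.02416 ≈ 0.28446
Lighter = 0.37738, Darker = 0.28446
Ratio = (L_lighter + 0.05) / (L_darker + 0.05)
Ratio = (0.37738 + 0.05) / (0.28446 + 0.05) = 0.42738 / 0.33446 ≈ 1.2778
Ratio ≈ 1.28:1


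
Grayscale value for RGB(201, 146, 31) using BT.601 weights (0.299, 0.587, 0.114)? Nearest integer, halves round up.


Gray = 0.299×R + 0.587×G + 0.114×B
Gray = 0.299×201 + 0.587×146 + 0.114×31
Gray = 60.099 + 85.702 + 3.534
Gray = 149.335 → round half up → 149
Gray = 149


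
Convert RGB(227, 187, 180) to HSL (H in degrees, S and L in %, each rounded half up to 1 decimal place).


Normalize: R'=227/255≈0.8902, G'=187/255≈0.7333, B'=180/255≈0.7059
Max=227/255, Min=180/255, Δ=Max-Min=47/255
L = (Max+Min)/2 = (227+180)/510 = 407/510 = 0.79803… → L = 79.8%
L > 0.5 → S = Δ/(2-Max-Min) = 47/(510-227-180) = 47/103 = 0.45631… → S = 45.6%
(the 1/255 factors cancel in S and H, so raw channel differences can be used)
Max is R' → H = 60 × (((G-B)/Δ) mod 6) = 60 × (((187-180)/47) mod 6)
  7/47 = 0.1489…
  H = 60 × 0.1489… = 8.936…° → H = 8.9°
= HSL(8.9°, 45.6%, 79.8%)


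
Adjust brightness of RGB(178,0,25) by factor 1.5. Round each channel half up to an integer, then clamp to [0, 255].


Multiply each channel by 1.5, round half up, clamp to [0, 255]
R: 178×1.5 = 267 → clamp → 255
G: 0×1.5 = 0
B: 25×1.5 = 37.5 → round → 38
= RGB(255, 0, 38)


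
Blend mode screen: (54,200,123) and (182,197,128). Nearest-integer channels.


Screen: C = 255 - (255-A)×(255-B)/255, rounded to nearest integer
R: 255 - (255-54)×(255-182)/255 = 255 - 14673/255 ≈ 255 - 57.541 = 197.459 → 197
G: 255 - (255-200)×(255-197)/255 = 255 - 3190/255 ≈ 255 - 12.510 = 242.490 → 242
B: 255 - (255-123)×(255-128)/255 = 255 - 16764/255 ≈ 255 - 65.741 = 189.259 → 189
= RGB(197, 242, 189)


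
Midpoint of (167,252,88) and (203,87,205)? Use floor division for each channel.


Midpoint: each channel = ⌊(C₁+C₂)/2⌋
R: ⌊(167+203)/2⌋ = 185
G: ⌊(252+87)/2⌋ = 169
B: ⌊(88+205)/2⌋ = 146
= RGB(185, 169, 146)


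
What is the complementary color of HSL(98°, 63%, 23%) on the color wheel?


Complement = opposite side of color wheel = hue + 180°
H' = (98 + 180) mod 360 = 278°
S and L unchanged.
= HSL(278°, 63%, 23%)


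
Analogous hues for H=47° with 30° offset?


Base hue: 47°
Left analog: (47 - 30) mod 360 = 17°
Right analog: (47 + 30) mod 360 = 77°
Analogous hues = 17° and 77°


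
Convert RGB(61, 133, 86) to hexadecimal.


R = 61 → 3D (hex)
G = 133 → 85 (hex)
B = 86 → 56 (hex)
Hex = #3D8556


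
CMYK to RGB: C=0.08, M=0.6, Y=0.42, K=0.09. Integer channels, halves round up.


R = 255 × (1-C) × (1-K) = 255 × 0.92 × 0.91 = 213.486 → 213
G = 255 × (1-M) × (1-K) = 255 × 0.40 × 0.91 = 92.82 → 93
B = 255 × (1-Y) × (1-K) = 255 × 0.58 × 0.91 = 134.589 → 135
= RGB(213, 93, 135)


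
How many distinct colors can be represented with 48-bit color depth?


Colors = 2^bits = 2^48
= 281,474,976,710,656 colors


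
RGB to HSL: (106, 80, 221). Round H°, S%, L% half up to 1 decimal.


Normalize: R'=106/255≈0.4157, G'=80/255≈0.3137, B'=221/255≈0.8667
Max=221/255, Min=80/255, Δ=Max-Min=141/255
L = (Max+Min)/2 = (221+80)/510 = 301/510 = 0.59019… → L = 59.0%
L > 0.5 → S = Δ/(2-Max-Min) = 141/(510-221-80) = 141/209 = 0.67464… → S = 67.5%
(the 1/255 factors cancel in S and H, so raw channel differences can be used)
Max is B' → H = 60 × ((R-G)/Δ + 4) = 60 × ((106-80)/141 + 4)
  26/141 + 4 = 0.1843… + 4 = 4.1843…
  H = 60 × 4.1843… = 251.063…° → H = 251.1°
= HSL(251.1°, 67.5%, 59.0%)


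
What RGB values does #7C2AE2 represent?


7C → 124 (R)
2A → 42 (G)
E2 → 226 (B)
= RGB(124, 42, 226)


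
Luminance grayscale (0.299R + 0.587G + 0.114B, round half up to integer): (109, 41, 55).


Gray = 0.299×R + 0.587×G + 0.114×B
Gray = 0.299×109 + 0.587×41 + 0.114×55
Gray = 32.591 + 24.067 + 6.270
Gray = 62.928 → round half up → 63
Gray = 63


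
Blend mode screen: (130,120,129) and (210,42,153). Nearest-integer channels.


Screen: C = 255 - (255-A)×(255-B)/255, rounded to nearest integer
R: 255 - (255-130)×(255-210)/255 = 255 - 5625/255 ≈ 255 - 22.059 = 232.941 → 233
G: 255 - (255-120)×(255-42)/255 = 255 - 28755/255 ≈ 255 - 112.765 = 142.235 → 142
B: 255 - (255-129)×(255-153)/255 = 255 - 12852/255 ≈ 255 - 50.400 = 204.600 → 205
= RGB(233, 142, 205)


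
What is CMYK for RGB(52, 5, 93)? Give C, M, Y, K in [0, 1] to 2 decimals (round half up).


R'=52/255≈0.2039, G'=5/255≈0.0196, B'=93/255≈0.3647
K = 1 - max(R',G',B') = 1 - 93/255 = 162/255 = 0.63529… → 0.64
(1-R'-K)/(1-K) simplifies to (max-R)/max with max = 93:
C = (93-52)/93 = 41/93 = 0.44086… → 0.44
M = (93-5)/93 = 88/93 = 0.94623… → 0.95
Y = (93-93)/93 = 0/93 = 0 → 0.00
= CMYK(0.44, 0.95, 0.00, 0.64)


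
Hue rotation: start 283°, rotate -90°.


New hue = (H + rotation) mod 360
New hue = (283 -90) mod 360
= 193 mod 360
= 193°


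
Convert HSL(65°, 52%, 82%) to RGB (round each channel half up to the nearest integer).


H=65°, S=0.52, L=0.82
C = (1-|2L-1|)×S = (1-|0.64|)×0.52 = 0.1872
H' = H/60 = 65/60 ≈ 1.0833; X = C×(1-|H' mod 2 - 1|) = 0.1716
m = L - C/2 = 0.82 - 0.0936 = 0.7264
Sector ⌊H'⌋ = 1 → (R',G',B') = (0.1716, 0.1872, 0.0)
RGB = ((R'+m)×255, (G'+m)×255, (B'+m)×255) = (228.99, 232.968, 185.232)
Round half up → RGB(229, 233, 185)


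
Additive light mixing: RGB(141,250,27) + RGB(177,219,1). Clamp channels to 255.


Additive: each channel = min(255, C₁+C₂)
R: 141+177 = 318 → 255
G: 250+219 = 469 → 255
B: 27+1 = 28 → 28
= RGB(255, 255, 28)


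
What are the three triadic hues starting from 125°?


Triadic: equally spaced at 120° intervals
H1 = 125°
H2 = (125 + 120) mod 360 = 245°
H3 = (125 + 240) mod 360 = 5°
Triadic = 125°, 245°, 5°


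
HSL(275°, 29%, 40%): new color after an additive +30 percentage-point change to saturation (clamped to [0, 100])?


Original S = 29%
Adjustment = +30 percentage points
New S = 29 + (30) = 59
Clamp to [0, 100] → 59
= HSL(275°, 59%, 40%)


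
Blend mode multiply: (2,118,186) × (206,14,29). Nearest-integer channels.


Multiply: C = A×B/255, rounded to nearest integer
R: 2×206/255 = 412/255 ≈ 1.616 → 2
G: 118×14/255 = 1652/255 ≈ 6.478 → 6
B: 186×29/255 = 5394/255 ≈ 21.153 → 21
= RGB(2, 6, 21)


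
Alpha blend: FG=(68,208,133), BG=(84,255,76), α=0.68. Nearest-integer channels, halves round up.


C = α×F + (1-α)×B, with 1-α = 0.32
R: 0.68×68 + 0.32×84 = 46.24 + 26.88 = 73.12 → 73
G: 0.68×208 + 0.32×255 = 141.44 + 81.60 = 223.04 → 223
B: 0.68×133 + 0.32×76 = 90.44 + 24.32 = 114.76 → 115
= RGB(73, 223, 115)


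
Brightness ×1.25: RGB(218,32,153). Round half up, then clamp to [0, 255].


Multiply each channel by 1.25, round half up, clamp to [0, 255]
R: 218×1.25 = 272.5 → round → 273 → clamp → 255
G: 32×1.25 = 40
B: 153×1.25 = 191.25 → round → 191
= RGB(255, 40, 191)


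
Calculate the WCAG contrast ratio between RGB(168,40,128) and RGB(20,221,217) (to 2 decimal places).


Linearize each sRGB channel c=v/255: c/12.92 if c ≤ 0.04045 else ((c+0.055)/1.055)^2.4
L = 0.2126×R_lin + 0.7152×G_lin + 0.0722×B_lin
Color 1 (168,40,128):
  R=168: 168/255≈0.6588 > 0.04045 → ((0.6588+0.055)/1.055)^2.4 ≈ 0.39157
  G=40: 40/255≈0.1569 > 0.04045 → ((0.1569+0.055)/1.055)^2.4 ≈ 0.02122
  B=128: 128/255≈0.5020 > 0.04045 → ((0.5020+0.055)/1.055)^2.4 ≈ 0.21586
  L1 = 0.2126×0.39157 + 0.7152×0.02122 + 0.0722×0.21586 ≈ 0.11401
Color 2 (20,221,217):
  R=20: 20/255≈0.0784 > 0.04045 → ((0.0784+0.055)/1.055)^2.4 ≈ 0.00700
  G=221: 221/255≈0.8667 > 0.04045 → ((0.8667+0.055)/1.055)^2.4 ≈ 0.72306
  B=217: 217/255≈0.8510 > 0.04045 → ((0.8510+0.055)/1.055)^2.4 ≈ 0.69387
  L2 = 0.2126×0.00700 + 0.7152×0.72306 + 0.0722×0.69387 ≈ 0.56871
Lighter = 0.56871, Darker = 0.11401
Ratio = (L_lighter + 0.05) / (L_darker + 0.05)
Ratio = (0.56871 + 0.05) / (0.11401 + 0.05) = 0.61871 / 0.16401 ≈ 3.7724
Ratio ≈ 3.77:1


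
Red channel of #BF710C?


Color: #BF710C
R = BF = 191
G = 71 = 113
B = 0C = 12
Red = 191


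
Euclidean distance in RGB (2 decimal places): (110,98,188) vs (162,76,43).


d = √[(R₁-R₂)² + (G₁-G₂)² + (B₁-B₂)²]
d = √[(110-162)² + (98-76)² + (188-43)²]
d = √[2704 + 484 + 21025]
d = √24213
d ≈ 155.61


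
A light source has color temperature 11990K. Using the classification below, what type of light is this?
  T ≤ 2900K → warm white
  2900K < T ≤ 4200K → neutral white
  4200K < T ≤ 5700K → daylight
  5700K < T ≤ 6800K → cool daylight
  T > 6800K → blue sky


Temperature: 11990K
11990K > 6800K → blue sky
Classification: blue sky


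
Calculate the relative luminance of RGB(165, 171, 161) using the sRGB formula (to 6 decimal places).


Linearize each channel (sRGB transfer function): c = v/255; c_lin = c/12.92 if c ≤ 0.04045, else ((c+0.055)/1.055)^2.4
  R: 165/255 ≈ 0.647059 > 0.04045 → ((0.647059+0.055)/1.055)^2.4 ≈ 0.376262
  G: 171/255 ≈ 0.670588 > 0.04045 → ((0.670588+0.055)/1.055)^2.4 ≈ 0.407240
  B: 161/255 ≈ 0.631373 > 0.04045 → ((0.631373+0.055)/1.055)^2.4 ≈ 0.356400
R_lin = 0.376262, G_lin = 0.407240, B_lin = 0.356400
L = 0.2126×R + 0.7152×G + 0.0722×B
L = 0.2126×0.376262 + 0.7152×0.407240 + 0.0722×0.356400
L ≈ 0.396984


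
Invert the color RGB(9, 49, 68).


Invert: (255-R, 255-G, 255-B)
R: 255-9 = 246
G: 255-49 = 206
B: 255-68 = 187
= RGB(246, 206, 187)


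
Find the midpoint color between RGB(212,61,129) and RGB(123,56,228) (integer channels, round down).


Midpoint: each channel = ⌊(C₁+C₂)/2⌋
R: ⌊(212+123)/2⌋ = 167
G: ⌊(61+56)/2⌋ = 58
B: ⌊(129+228)/2⌋ = 178
= RGB(167, 58, 178)


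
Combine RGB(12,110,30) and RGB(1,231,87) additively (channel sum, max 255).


Additive: each channel = min(255, C₁+C₂)
R: 12+1 = 13 → 13
G: 110+231 = 341 → 255
B: 30+87 = 117 → 117
= RGB(13, 255, 117)


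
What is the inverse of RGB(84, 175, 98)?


Invert: (255-R, 255-G, 255-B)
R: 255-84 = 171
G: 255-175 = 80
B: 255-98 = 157
= RGB(171, 80, 157)


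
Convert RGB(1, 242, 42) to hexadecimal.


R = 1 → 01 (hex)
G = 242 → F2 (hex)
B = 42 → 2A (hex)
Hex = #01F22A


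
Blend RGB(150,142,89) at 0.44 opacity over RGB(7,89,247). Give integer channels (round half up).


C = α×F + (1-α)×B, with 1-α = 0.56
R: 0.44×150 + 0.56×7 = 66.00 + 3.92 = 69.92 → 70
G: 0.44×142 + 0.56×89 = 62.48 + 49.84 = 112.32 → 112
B: 0.44×89 + 0.56×247 = 39.16 + 138.32 = 177.48 → 177
= RGB(70, 112, 177)


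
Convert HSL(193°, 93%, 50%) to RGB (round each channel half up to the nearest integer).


H=193°, S=0.93, L=0.50
C = (1-|2L-1|)×S = (1-|0.00|)×0.93 = 0.93
H' = H/60 = 193/60 ≈ 3.2167; X = C×(1-|H' mod 2 - 1|) = 0.7285
m = L - C/2 = 0.50 - 0.465 = 0.035
Sector ⌊H'⌋ = 3 → (R',G',B') = (0.0, 0.7285, 0.93)
RGB = ((R'+m)×255, (G'+m)×255, (B'+m)×255) = (8.925, 194.6925, 246.075)
Round half up → RGB(9, 195, 246)


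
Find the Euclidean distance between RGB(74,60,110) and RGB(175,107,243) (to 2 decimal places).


d = √[(R₁-R₂)² + (G₁-G₂)² + (B₁-B₂)²]
d = √[(74-175)² + (60-107)² + (110-243)²]
d = √[10201 + 2209 + 17689]
d = √30099
d ≈ 173.49


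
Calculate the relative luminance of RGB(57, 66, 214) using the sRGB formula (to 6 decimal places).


Linearize each channel (sRGB transfer function): c = v/255; c_lin = c/12.92 if c ≤ 0.04045, else ((c+0.055)/1.055)^2.4
  R: 57/255 ≈ 0.223529 > 0.04045 → ((0.223529+0.055)/1.055)^2.4 ≈ 0.040915
  G: 66/255 ≈ 0.258824 > 0.04045 → ((0.258824+0.055)/1.055)^2.4 ≈ 0.054480
  B: 214/255 ≈ 0.839216 > 0.04045 → ((0.839216+0.055)/1.055)^2.4 ≈ 0.672443
R_lin = 0.040915, G_lin = 0.054480, B_lin = 0.672443
L = 0.2126×R + 0.7152×G + 0.0722×B
L = 0.2126×0.040915 + 0.7152×0.054480 + 0.0722×0.672443
L ≈ 0.096213


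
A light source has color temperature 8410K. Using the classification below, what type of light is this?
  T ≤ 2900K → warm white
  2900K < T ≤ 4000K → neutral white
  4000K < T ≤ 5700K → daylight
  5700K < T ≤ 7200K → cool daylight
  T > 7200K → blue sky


Temperature: 8410K
8410K > 7200K → blue sky
Classification: blue sky


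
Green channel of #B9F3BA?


Color: #B9F3BA
R = B9 = 185
G = F3 = 243
B = BA = 186
Green = 243


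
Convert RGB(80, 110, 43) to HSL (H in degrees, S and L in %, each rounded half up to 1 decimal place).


Normalize: R'=80/255≈0.3137, G'=110/255≈0.4314, B'=43/255≈0.1686
Max=110/255, Min=43/255, Δ=Max-Min=67/255
L = (Max+Min)/2 = (110+43)/510 = 153/510 = 0.3 → L = 30.0%
L ≤ 0.5 → S = Δ/(Max+Min) = 67/(110+43) = 67/153 = 0.43790… → S = 43.8%
(the 1/255 factors cancel in S and H, so raw channel differences can be used)
Max is G' → H = 60 × ((B-R)/Δ + 2) = 60 × ((43-80)/67 + 2)
  -37/67 + 2 = -0.5522… + 2 = 1.4477…
  H = 60 × 1.4477… = 86.865…° → H = 86.9°
= HSL(86.9°, 43.8%, 30.0%)


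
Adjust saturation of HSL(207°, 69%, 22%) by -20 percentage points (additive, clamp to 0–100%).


Original S = 69%
Adjustment = -20 percentage points
New S = 69 + (-20) = 49
Clamp to [0, 100] → 49
= HSL(207°, 49%, 22%)


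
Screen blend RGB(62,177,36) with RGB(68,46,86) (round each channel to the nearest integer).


Screen: C = 255 - (255-A)×(255-B)/255, rounded to nearest integer
R: 255 - (255-62)×(255-68)/255 = 255 - 36091/255 ≈ 255 - 141.533 = 113.467 → 113
G: 255 - (255-177)×(255-46)/255 = 255 - 16302/255 ≈ 255 - 63.929 = 191.071 → 191
B: 255 - (255-36)×(255-86)/255 = 255 - 37011/255 ≈ 255 - 145.141 = 109.859 → 110
= RGB(113, 191, 110)


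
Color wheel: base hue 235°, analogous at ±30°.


Base hue: 235°
Left analog: (235 - 30) mod 360 = 205°
Right analog: (235 + 30) mod 360 = 265°
Analogous hues = 205° and 265°


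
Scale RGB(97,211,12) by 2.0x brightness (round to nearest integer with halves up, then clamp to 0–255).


Multiply each channel by 2.0, round half up, clamp to [0, 255]
R: 97×2.0 = 194
G: 211×2.0 = 422 → clamp → 255
B: 12×2.0 = 24
= RGB(194, 255, 24)


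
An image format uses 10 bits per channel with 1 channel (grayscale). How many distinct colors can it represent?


Total bits = 10 bits/channel × 1 channels = 10 bits
Distinct colors = 2^10
= 1,024 colors


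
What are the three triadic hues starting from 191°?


Triadic: equally spaced at 120° intervals
H1 = 191°
H2 = (191 + 120) mod 360 = 311°
H3 = (191 + 240) mod 360 = 71°
Triadic = 191°, 311°, 71°


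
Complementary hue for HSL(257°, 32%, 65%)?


Complement = opposite side of color wheel = hue + 180°
H' = (257 + 180) mod 360 = 77°
S and L unchanged.
= HSL(77°, 32%, 65%)


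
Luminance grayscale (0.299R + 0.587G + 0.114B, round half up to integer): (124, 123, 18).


Gray = 0.299×R + 0.587×G + 0.114×B
Gray = 0.299×124 + 0.587×123 + 0.114×18
Gray = 37.076 + 72.201 + 2.052
Gray = 111.329 → round half up → 111
Gray = 111


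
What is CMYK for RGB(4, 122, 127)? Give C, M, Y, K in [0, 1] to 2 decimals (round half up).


R'=4/255≈0.0157, G'=122/255≈0.4784, B'=127/255≈0.4980
K = 1 - max(R',G',B') = 1 - 127/255 = 128/255 = 0.50196… → 0.50
(1-R'-K)/(1-K) simplifies to (max-R)/max with max = 127:
C = (127-4)/127 = 123/127 = 0.96850… → 0.97
M = (127-122)/127 = 5/127 = 0.03937… → 0.04
Y = (127-127)/127 = 0/127 = 0 → 0.00
= CMYK(0.97, 0.04, 0.00, 0.50)
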